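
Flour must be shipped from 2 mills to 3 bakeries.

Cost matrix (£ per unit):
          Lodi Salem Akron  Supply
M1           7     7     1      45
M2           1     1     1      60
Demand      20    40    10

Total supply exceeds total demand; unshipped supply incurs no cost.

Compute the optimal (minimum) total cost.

An optimal shipping plan:
  M1–Akron: 10 × £1 = £10
  M2–Lodi: 20 × £1 = £20
  M2–Salem: 40 × £1 = £40
Total = 10 + 20 + 40 = £70.

70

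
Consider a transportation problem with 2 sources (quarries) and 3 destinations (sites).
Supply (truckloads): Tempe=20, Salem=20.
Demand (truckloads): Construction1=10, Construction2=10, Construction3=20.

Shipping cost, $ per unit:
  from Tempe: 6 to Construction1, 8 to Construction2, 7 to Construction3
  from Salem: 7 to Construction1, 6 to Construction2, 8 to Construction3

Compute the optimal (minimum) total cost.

270

Optimal allocation:
  Tempe–Construction1: 10 × $6 = $60
  Tempe–Construction3: 10 × $7 = $70
  Salem–Construction2: 10 × $6 = $60
  Salem–Construction3: 10 × $8 = $80
Total = 60 + 70 + 60 + 80 = $270.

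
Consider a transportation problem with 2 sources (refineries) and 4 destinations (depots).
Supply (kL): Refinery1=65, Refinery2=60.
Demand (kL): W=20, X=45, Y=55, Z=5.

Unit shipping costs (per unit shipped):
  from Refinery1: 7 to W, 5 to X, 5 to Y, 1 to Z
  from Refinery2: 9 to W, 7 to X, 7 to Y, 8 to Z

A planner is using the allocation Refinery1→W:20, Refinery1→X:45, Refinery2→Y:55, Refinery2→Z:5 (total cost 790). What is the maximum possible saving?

25

Current plan cost = 20·7 + 45·5 + 55·7 + 5·8 = 790.
Optimal plan:
  Refinery1->W: 20 × 7 = 140
  Refinery1->X: 40 × 5 = 200
  Refinery1->Z: 5 × 1 = 5
  Refinery2->X: 5 × 7 = 35
  Refinery2->Y: 55 × 7 = 385
Optimal cost = 765.
Saving = 790 − 765 = 25.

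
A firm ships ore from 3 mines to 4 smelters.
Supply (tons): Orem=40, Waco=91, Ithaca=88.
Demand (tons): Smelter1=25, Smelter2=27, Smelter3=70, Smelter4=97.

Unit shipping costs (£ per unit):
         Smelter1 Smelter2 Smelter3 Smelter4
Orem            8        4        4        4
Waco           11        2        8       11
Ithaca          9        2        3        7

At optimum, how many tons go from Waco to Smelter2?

27

Optimal shipments:
  Orem→Smelter4: 40 × £4 = £160
  Waco→Smelter1: 25 × £11 = £275
  Waco→Smelter2: 27 × £2 = £54
  Waco→Smelter4: 39 × £11 = £429
  Ithaca→Smelter3: 70 × £3 = £210
  Ithaca→Smelter4: 18 × £7 = £126
Total cost = £1254.
So Waco→Smelter2 carries 27 tons.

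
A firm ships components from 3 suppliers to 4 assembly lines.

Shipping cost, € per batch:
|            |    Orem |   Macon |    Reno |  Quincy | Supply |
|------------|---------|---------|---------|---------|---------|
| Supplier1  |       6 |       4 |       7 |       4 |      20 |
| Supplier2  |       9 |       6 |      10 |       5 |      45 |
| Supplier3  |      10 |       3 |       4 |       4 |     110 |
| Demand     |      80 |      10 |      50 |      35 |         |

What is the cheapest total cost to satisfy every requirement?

1045

An optimal shipping plan:
  Supplier1->Orem: 20 batches
  Supplier2->Orem: 45 batches
  Supplier3->Orem: 15 batches
  Supplier3->Macon: 10 batches
  Supplier3->Reno: 50 batches
  Supplier3->Quincy: 35 batches
Total cost = €1045.
(Supply check: Supplier1 ships 20; Supplier2 ships 45; Supplier3 ships 110.)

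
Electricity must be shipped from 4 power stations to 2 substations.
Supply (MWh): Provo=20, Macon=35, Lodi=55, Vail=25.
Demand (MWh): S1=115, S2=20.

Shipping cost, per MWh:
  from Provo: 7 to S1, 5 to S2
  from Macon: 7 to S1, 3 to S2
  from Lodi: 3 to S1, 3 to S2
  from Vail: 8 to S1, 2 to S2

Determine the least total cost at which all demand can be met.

One minimum-cost allocation:
  Provo->S1: 20 × 7 = 140
  Macon->S1: 35 × 7 = 245
  Lodi->S1: 55 × 3 = 165
  Vail->S1: 5 × 8 = 40
  Vail->S2: 20 × 2 = 40
Total = 140 + 245 + 165 + 40 + 40 = 630.
(Supply check: Provo ships 20; Macon ships 35; Lodi ships 55; Vail ships 25.)

630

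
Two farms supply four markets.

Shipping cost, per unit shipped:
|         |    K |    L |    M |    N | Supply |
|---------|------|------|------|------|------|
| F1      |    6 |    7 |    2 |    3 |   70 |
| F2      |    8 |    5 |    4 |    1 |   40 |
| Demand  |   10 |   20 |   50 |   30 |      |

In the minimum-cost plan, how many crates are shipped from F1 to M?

Solving gives:
  F1→K: 10 × 6 = 60
  F1→L: 10 × 7 = 70
  F1→M: 50 × 2 = 100
  F2→L: 10 × 5 = 50
  F2→N: 30 × 1 = 30
Total cost = 310.
So F1→M carries 50 crates.

50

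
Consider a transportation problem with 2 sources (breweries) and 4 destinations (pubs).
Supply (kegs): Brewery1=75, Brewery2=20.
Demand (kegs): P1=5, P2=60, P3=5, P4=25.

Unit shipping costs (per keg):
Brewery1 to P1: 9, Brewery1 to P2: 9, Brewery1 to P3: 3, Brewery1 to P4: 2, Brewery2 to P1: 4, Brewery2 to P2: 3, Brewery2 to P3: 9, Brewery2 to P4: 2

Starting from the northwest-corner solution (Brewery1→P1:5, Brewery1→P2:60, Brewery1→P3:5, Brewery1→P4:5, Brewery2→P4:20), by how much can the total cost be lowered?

Current plan cost = 5·9 + 60·9 + 5·3 + 5·2 + 20·2 = 650.
Optimal plan:
  Brewery1→P1: 5 × 9 = 45
  Brewery1→P2: 40 × 9 = 360
  Brewery1→P3: 5 × 3 = 15
  Brewery1→P4: 25 × 2 = 50
  Brewery2→P2: 20 × 3 = 60
Optimal cost = 530.
Saving = 650 − 530 = 120.

120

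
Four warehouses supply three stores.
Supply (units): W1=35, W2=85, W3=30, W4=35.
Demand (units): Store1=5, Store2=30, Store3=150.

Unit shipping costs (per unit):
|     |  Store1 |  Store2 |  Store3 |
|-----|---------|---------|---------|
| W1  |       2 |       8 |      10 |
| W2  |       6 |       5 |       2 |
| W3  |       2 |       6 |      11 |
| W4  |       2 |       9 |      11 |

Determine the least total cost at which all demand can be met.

A cheapest plan:
  W1->Store3: 35 × 10 = 350
  W2->Store3: 85 × 2 = 170
  W3->Store2: 30 × 6 = 180
  W4->Store1: 5 × 2 = 10
  W4->Store3: 30 × 11 = 330
Total = 350 + 170 + 180 + 10 + 330 = 1040.

1040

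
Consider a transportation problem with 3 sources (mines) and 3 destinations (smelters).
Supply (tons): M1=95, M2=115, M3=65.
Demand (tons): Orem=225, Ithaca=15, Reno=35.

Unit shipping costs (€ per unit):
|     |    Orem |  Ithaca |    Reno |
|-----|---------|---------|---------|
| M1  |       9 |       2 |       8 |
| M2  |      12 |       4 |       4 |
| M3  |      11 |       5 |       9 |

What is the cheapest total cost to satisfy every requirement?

2550

Optimal allocation:
  M1→Orem: 95 × €9 = €855
  M2→Orem: 65 × €12 = €780
  M2→Ithaca: 15 × €4 = €60
  M2→Reno: 35 × €4 = €140
  M3→Orem: 65 × €11 = €715
Total = 855 + 780 + 60 + 140 + 715 = €2550.
(Supply check: M1 ships 95; M2 ships 115; M3 ships 65.)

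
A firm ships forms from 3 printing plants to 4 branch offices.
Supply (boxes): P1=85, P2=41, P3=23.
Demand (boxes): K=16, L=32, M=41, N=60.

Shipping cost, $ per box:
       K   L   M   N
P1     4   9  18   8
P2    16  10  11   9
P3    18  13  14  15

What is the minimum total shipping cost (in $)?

1375

One minimum-cost allocation:
  P1→K: 16 × $4 = $64
  P1→L: 32 × $9 = $288
  P1→N: 37 × $8 = $296
  P2→M: 18 × $11 = $198
  P2→N: 23 × $9 = $207
  P3→M: 23 × $14 = $322
Total = 64 + 288 + 296 + 198 + 207 + 322 = $1375.
(Supply check: P1 ships 85; P2 ships 41; P3 ships 23.)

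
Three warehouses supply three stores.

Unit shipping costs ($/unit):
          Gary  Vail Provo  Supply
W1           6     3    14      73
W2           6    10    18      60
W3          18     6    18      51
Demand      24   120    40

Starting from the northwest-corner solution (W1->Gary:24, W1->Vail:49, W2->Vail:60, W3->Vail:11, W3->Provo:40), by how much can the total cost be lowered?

Current plan cost = 24·6 + 49·3 + 60·10 + 11·6 + 40·18 = $1677.
Optimal plan:
  W1→Vail: 69 × $3 = $207
  W1→Provo: 4 × $14 = $56
  W2→Gary: 24 × $6 = $144
  W2→Provo: 36 × $18 = $648
  W3→Vail: 51 × $6 = $306
Optimal cost = $1361.
Saving = 1677 − 1361 = $316.

316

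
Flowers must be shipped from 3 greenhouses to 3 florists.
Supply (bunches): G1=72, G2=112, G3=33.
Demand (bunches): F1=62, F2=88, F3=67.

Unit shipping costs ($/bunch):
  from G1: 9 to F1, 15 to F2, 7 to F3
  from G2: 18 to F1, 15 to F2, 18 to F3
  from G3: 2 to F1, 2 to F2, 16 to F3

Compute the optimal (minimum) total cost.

2332

Optimal allocation:
  G1–F1: 5 × $9 = $45
  G1–F3: 67 × $7 = $469
  G2–F1: 24 × $18 = $432
  G2–F2: 88 × $15 = $1320
  G3–F1: 33 × $2 = $66
Total = 45 + 469 + 432 + 1320 + 66 = $2332.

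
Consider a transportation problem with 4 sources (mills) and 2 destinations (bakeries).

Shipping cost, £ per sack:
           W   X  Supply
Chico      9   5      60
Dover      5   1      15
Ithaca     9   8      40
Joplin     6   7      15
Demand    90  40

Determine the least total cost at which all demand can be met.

A cheapest plan:
  Chico–W: 20 × £9 = £180
  Chico–X: 40 × £5 = £200
  Dover–W: 15 × £5 = £75
  Ithaca–W: 40 × £9 = £360
  Joplin–W: 15 × £6 = £90
Total = 180 + 200 + 75 + 360 + 90 = £905.

905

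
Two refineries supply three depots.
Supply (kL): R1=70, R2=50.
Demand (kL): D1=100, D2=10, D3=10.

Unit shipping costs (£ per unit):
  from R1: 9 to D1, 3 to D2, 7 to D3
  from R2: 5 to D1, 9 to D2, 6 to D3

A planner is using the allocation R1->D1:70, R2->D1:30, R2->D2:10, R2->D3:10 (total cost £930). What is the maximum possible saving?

130

Current plan cost = 70·9 + 30·5 + 10·9 + 10·6 = £930.
Optimal plan:
  R1–D1: 50 × £9 = £450
  R1–D2: 10 × £3 = £30
  R1–D3: 10 × £7 = £70
  R2–D1: 50 × £5 = £250
Optimal cost = £800.
Saving = 930 − 800 = £130.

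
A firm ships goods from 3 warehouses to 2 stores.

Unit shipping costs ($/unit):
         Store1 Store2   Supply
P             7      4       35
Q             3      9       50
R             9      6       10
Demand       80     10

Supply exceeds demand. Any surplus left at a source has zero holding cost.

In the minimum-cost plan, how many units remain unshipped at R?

An optimal plan:
  P→Store1: 25 × $7 = $175
  P→Store2: 10 × $4 = $40
  Q→Store1: 50 × $3 = $150
  R→Store1: 5 × $9 = $45
Total cost = $410.
R ships 5 of its 10, leaving 5.

5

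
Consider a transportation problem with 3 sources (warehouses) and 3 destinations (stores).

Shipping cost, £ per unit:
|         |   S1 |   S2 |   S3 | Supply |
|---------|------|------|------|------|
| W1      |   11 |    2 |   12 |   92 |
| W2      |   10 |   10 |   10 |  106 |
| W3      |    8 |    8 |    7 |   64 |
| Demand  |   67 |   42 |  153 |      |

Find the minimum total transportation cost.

2142

Optimal allocation:
  W1->S1: 50 units
  W1->S2: 42 units
  W2->S1: 17 units
  W2->S3: 89 units
  W3->S3: 64 units
Total cost = £2142.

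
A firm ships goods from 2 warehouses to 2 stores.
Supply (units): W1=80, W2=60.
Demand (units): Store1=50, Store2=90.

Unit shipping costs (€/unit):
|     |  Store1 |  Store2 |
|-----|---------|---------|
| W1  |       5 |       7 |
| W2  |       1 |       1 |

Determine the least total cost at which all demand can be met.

520

Optimal allocation:
  W1–Store1: 50 units
  W1–Store2: 30 units
  W2–Store2: 60 units
Total cost = €520.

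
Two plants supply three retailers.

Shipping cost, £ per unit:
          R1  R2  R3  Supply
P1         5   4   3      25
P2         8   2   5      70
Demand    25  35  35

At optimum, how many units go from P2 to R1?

0

Optimal shipments:
  P1–R1: 25 × £5 = £125
  P2–R2: 35 × £2 = £70
  P2–R3: 35 × £5 = £175
Total cost = £370.
The route P2→R1 is not used.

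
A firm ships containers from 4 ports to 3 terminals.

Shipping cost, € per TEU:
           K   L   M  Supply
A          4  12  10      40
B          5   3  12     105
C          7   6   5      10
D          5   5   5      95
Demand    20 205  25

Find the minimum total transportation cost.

Optimal allocation:
  A to K: 20 × €4 = €80
  A to M: 20 × €10 = €200
  B to L: 105 × €3 = €315
  C to L: 5 × €6 = €30
  C to M: 5 × €5 = €25
  D to L: 95 × €5 = €475
Total = 80 + 200 + 315 + 30 + 25 + 475 = €1125.

1125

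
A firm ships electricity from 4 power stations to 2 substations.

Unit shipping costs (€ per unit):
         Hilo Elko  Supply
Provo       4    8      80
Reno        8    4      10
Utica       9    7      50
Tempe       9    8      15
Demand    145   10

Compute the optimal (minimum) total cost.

945

One minimum-cost allocation:
  Provo–Hilo: 80 × €4 = €320
  Reno–Elko: 10 × €4 = €40
  Utica–Hilo: 50 × €9 = €450
  Tempe–Hilo: 15 × €9 = €135
Total = 320 + 40 + 450 + 135 = €945.
(Supply check: Provo ships 80; Reno ships 10; Utica ships 50; Tempe ships 15.)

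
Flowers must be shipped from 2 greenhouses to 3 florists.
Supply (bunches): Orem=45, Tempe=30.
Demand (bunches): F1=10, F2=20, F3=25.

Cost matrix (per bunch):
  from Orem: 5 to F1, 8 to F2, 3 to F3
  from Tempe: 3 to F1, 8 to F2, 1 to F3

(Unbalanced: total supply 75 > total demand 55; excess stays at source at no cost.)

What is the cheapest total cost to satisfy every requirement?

225

An optimal shipping plan:
  Orem→F1: 5 bunches
  Orem→F2: 20 bunches
  Tempe→F1: 5 bunches
  Tempe→F3: 25 bunches
Total cost = 225.
(Supply check: Orem ships 25; Tempe ships 30.)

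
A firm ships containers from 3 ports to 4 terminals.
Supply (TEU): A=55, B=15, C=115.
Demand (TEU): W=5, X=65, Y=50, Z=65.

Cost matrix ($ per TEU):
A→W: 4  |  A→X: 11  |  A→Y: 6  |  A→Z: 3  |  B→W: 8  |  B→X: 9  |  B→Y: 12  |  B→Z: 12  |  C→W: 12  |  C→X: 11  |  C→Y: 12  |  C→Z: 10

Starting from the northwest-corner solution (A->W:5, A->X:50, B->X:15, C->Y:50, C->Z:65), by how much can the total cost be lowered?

Current plan cost = 5·4 + 50·11 + 15·9 + 50·12 + 65·10 = $1955.
Optimal plan:
  A to Z: 55 × $3 = $165
  B to W: 5 × $8 = $40
  B to X: 10 × $9 = $90
  C to X: 55 × $11 = $605
  C to Y: 50 × $12 = $600
  C to Z: 10 × $10 = $100
Optimal cost = $1600.
Saving = 1955 − 1600 = $355.

355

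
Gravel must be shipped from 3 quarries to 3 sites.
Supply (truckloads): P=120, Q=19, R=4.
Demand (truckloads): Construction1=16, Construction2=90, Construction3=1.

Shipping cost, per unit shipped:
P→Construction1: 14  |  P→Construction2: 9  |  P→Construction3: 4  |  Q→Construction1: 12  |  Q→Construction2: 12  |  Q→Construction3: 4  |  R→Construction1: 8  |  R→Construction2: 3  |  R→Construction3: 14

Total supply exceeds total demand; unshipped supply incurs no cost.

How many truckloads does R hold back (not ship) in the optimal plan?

0

An optimal plan:
  P→Construction2: 86 × 9 = 774
  Q→Construction1: 16 × 12 = 192
  Q→Construction3: 1 × 4 = 4
  R→Construction2: 4 × 3 = 12
Total cost = 982.
R ships 4 of its 4, leaving 0.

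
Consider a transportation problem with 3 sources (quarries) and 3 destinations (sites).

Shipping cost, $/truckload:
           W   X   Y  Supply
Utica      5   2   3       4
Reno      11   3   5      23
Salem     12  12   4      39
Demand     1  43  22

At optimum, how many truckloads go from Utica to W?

Optimal shipments:
  Utica to X: 4 truckloads
  Reno to X: 23 truckloads
  Salem to W: 1 truckloads
  Salem to X: 16 truckloads
  Salem to Y: 22 truckloads
Total cost = $369.
The route Utica→W is not used.

0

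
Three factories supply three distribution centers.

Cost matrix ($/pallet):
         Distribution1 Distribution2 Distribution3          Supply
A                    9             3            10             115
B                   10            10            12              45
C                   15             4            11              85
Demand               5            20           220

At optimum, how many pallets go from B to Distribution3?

Optimal shipments:
  A to Distribution3: 115 × $10 = $1150
  B to Distribution1: 5 × $10 = $50
  B to Distribution3: 40 × $12 = $480
  C to Distribution2: 20 × $4 = $80
  C to Distribution3: 65 × $11 = $715
Total cost = $2475.
So B→Distribution3 carries 40 pallets.

40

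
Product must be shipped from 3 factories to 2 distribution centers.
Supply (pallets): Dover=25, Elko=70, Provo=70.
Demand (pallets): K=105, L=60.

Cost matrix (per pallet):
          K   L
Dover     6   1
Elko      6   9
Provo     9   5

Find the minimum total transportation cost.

Optimal allocation:
  Dover→L: 25 × 1 = 25
  Elko→K: 70 × 6 = 420
  Provo→K: 35 × 9 = 315
  Provo→L: 35 × 5 = 175
Total = 25 + 420 + 315 + 175 = 935.

935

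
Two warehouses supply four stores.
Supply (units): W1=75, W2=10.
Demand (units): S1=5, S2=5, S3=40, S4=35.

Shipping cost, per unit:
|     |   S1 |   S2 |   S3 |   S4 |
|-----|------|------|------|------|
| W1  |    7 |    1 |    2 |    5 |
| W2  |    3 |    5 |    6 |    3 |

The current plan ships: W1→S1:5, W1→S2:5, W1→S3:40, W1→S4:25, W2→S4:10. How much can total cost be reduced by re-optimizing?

Current plan cost = 5·7 + 5·1 + 40·2 + 25·5 + 10·3 = 275.
Optimal plan:
  W1->S2: 5 × 1 = 5
  W1->S3: 40 × 2 = 80
  W1->S4: 30 × 5 = 150
  W2->S1: 5 × 3 = 15
  W2->S4: 5 × 3 = 15
Optimal cost = 265.
Saving = 275 − 265 = 10.

10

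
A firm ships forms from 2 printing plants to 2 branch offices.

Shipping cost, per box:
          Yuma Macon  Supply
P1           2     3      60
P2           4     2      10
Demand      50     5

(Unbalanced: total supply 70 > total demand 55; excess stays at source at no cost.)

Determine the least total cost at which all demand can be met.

A cheapest plan:
  P1→Yuma: 50 × 2 = 100
  P2→Macon: 5 × 2 = 10
Total = 100 + 10 = 110.
(Supply check: P1 ships 50; P2 ships 5.)

110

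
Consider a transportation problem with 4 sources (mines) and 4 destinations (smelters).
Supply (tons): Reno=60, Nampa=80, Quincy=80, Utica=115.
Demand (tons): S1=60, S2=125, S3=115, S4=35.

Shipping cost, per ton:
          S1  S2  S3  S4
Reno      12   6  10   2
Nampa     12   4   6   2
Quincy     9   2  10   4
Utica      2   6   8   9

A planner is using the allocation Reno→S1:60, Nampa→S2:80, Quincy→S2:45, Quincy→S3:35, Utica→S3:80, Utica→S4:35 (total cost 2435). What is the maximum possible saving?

Current plan cost = 60·12 + 80·4 + 45·2 + 35·10 + 80·8 + 35·9 = 2435.
Optimal plan:
  Reno→S2: 25 × 6 = 150
  Reno→S4: 35 × 2 = 70
  Nampa→S2: 20 × 4 = 80
  Nampa→S3: 60 × 6 = 360
  Quincy→S2: 80 × 2 = 160
  Utica→S1: 60 × 2 = 120
  Utica→S3: 55 × 8 = 440
Optimal cost = 1380.
Saving = 2435 − 1380 = 1055.

1055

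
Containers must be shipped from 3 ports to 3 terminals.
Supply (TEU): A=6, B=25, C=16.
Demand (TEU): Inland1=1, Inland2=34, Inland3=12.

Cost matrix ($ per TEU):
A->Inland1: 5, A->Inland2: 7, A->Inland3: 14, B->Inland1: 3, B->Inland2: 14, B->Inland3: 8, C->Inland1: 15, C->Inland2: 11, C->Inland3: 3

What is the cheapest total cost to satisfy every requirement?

461

Optimal allocation:
  A–Inland2: 6 × $7 = $42
  B–Inland1: 1 × $3 = $3
  B–Inland2: 24 × $14 = $336
  C–Inland2: 4 × $11 = $44
  C–Inland3: 12 × $3 = $36
Total = 42 + 3 + 336 + 44 + 36 = $461.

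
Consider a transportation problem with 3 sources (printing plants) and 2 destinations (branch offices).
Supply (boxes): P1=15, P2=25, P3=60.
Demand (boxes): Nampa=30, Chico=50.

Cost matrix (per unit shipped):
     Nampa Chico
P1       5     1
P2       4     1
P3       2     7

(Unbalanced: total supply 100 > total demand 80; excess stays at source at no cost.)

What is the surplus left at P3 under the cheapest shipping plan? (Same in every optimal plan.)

Minimum-cost shipments:
  P1–Chico: 15 boxes
  P2–Chico: 25 boxes
  P3–Nampa: 30 boxes
  P3–Chico: 10 boxes
Total cost = 170.
P3 ships 40 of its 60, leaving 20.

20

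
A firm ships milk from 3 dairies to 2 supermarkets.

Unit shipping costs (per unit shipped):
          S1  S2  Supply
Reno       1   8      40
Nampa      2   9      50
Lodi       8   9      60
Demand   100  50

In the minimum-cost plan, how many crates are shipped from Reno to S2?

Optimal shipments:
  Reno to S1: 40 crates
  Nampa to S1: 50 crates
  Lodi to S1: 10 crates
  Lodi to S2: 50 crates
Total cost = 670.
The route Reno→S2 is not used.

0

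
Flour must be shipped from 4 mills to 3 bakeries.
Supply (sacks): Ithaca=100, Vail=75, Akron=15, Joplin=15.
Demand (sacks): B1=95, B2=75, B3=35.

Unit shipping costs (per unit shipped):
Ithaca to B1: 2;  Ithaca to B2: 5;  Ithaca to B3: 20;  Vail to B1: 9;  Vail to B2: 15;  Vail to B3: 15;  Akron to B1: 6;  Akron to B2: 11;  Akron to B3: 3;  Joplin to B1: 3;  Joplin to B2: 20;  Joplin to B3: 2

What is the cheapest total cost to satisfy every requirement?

1205

One minimum-cost allocation:
  Ithaca->B1: 25 × 2 = 50
  Ithaca->B2: 75 × 5 = 375
  Vail->B1: 70 × 9 = 630
  Vail->B3: 5 × 15 = 75
  Akron->B3: 15 × 3 = 45
  Joplin->B3: 15 × 2 = 30
Total = 50 + 375 + 630 + 75 + 45 + 30 = 1205.
(Supply check: Ithaca ships 100; Vail ships 75; Akron ships 15; Joplin ships 15.)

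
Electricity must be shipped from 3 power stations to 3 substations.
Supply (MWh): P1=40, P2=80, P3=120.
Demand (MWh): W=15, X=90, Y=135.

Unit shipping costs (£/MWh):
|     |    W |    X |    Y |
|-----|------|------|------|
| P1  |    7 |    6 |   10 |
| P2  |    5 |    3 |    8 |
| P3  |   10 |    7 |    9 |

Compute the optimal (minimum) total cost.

1635

A cheapest plan:
  P1→W: 15 × £7 = £105
  P1→X: 10 × £6 = £60
  P1→Y: 15 × £10 = £150
  P2→X: 80 × £3 = £240
  P3→Y: 120 × £9 = £1080
Total = 105 + 60 + 150 + 240 + 1080 = £1635.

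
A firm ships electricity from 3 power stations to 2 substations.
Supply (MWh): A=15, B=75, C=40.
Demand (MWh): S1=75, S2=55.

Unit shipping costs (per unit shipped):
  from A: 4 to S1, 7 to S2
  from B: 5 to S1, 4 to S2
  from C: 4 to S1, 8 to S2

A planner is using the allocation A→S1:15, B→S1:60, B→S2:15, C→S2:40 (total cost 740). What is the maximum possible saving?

Current plan cost = 15·4 + 60·5 + 15·4 + 40·8 = 740.
Optimal plan:
  A→S1: 15 × 4 = 60
  B→S1: 20 × 5 = 100
  B→S2: 55 × 4 = 220
  C→S1: 40 × 4 = 160
Optimal cost = 540.
Saving = 740 − 540 = 200.

200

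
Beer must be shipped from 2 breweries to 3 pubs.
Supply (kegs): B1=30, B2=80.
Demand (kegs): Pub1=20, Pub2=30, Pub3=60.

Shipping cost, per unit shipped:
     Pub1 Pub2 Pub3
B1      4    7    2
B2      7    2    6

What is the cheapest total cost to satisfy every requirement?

An optimal shipping plan:
  B1→Pub3: 30 × 2 = 60
  B2→Pub1: 20 × 7 = 140
  B2→Pub2: 30 × 2 = 60
  B2→Pub3: 30 × 6 = 180
Total = 60 + 140 + 60 + 180 = 440.
(Supply check: B1 ships 30; B2 ships 80.)

440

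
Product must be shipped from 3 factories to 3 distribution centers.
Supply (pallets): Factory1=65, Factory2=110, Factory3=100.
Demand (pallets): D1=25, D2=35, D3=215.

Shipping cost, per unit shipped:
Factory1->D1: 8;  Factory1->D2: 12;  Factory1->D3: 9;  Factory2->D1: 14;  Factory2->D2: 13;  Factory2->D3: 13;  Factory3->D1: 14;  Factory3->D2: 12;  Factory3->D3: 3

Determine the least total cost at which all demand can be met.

An optimal shipping plan:
  Factory1→D1: 25 × 8 = 200
  Factory1→D3: 40 × 9 = 360
  Factory2→D2: 35 × 13 = 455
  Factory2→D3: 75 × 13 = 975
  Factory3→D3: 100 × 3 = 300
Total = 200 + 360 + 455 + 975 + 300 = 2290.

2290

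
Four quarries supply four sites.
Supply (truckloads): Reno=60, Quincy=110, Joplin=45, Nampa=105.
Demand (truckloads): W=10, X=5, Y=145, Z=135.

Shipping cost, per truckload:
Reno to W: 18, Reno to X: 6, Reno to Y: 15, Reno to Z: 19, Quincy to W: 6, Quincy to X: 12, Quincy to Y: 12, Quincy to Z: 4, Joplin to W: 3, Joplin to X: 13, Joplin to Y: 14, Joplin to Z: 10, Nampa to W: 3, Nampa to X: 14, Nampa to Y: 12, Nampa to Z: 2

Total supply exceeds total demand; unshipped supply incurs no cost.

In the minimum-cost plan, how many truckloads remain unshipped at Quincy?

Minimum-cost shipments:
  Reno→X: 5 × 6 = 30
  Reno→Y: 30 × 15 = 450
  Quincy→Y: 80 × 12 = 960
  Quincy→Z: 30 × 4 = 120
  Joplin→W: 10 × 3 = 30
  Joplin→Y: 35 × 14 = 490
  Nampa→Z: 105 × 2 = 210
Total cost = 2290.
Quincy ships 110 of its 110, leaving 0.

0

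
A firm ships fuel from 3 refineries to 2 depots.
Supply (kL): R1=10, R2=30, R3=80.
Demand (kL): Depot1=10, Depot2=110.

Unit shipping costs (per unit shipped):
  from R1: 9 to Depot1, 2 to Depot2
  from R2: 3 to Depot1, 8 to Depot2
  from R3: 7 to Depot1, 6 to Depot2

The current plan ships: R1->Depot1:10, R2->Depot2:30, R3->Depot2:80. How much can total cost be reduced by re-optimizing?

Current plan cost = 10·9 + 30·8 + 80·6 = 810.
Optimal plan:
  R1–Depot2: 10 × 2 = 20
  R2–Depot1: 10 × 3 = 30
  R2–Depot2: 20 × 8 = 160
  R3–Depot2: 80 × 6 = 480
Optimal cost = 690.
Saving = 810 − 690 = 120.

120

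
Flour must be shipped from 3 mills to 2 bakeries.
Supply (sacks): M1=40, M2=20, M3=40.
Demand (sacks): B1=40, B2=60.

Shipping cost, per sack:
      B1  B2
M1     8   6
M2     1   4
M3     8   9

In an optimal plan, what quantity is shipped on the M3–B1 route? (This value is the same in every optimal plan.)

Optimal shipments:
  M1→B2: 40 × 6 = 240
  M2→B1: 20 × 1 = 20
  M3→B1: 20 × 8 = 160
  M3→B2: 20 × 9 = 180
Total cost = 600.
So M3→B1 carries 20 sacks.

20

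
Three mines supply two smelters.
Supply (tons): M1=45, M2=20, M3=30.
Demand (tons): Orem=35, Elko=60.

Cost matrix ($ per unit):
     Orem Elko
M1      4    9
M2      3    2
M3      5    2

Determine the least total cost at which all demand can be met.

Optimal allocation:
  M1→Orem: 35 × $4 = $140
  M1→Elko: 10 × $9 = $90
  M2→Elko: 20 × $2 = $40
  M3→Elko: 30 × $2 = $60
Total = 140 + 90 + 40 + 60 = $330.

330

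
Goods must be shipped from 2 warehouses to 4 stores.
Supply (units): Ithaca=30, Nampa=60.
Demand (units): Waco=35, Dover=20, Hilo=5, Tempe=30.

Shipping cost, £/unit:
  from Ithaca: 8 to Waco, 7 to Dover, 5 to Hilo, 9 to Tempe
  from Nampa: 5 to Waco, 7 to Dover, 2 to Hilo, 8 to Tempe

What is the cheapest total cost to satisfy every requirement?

Optimal allocation:
  Ithaca->Dover: 20 × £7 = £140
  Ithaca->Tempe: 10 × £9 = £90
  Nampa->Waco: 35 × £5 = £175
  Nampa->Hilo: 5 × £2 = £10
  Nampa->Tempe: 20 × £8 = £160
Total = 140 + 90 + 175 + 10 + 160 = £575.

575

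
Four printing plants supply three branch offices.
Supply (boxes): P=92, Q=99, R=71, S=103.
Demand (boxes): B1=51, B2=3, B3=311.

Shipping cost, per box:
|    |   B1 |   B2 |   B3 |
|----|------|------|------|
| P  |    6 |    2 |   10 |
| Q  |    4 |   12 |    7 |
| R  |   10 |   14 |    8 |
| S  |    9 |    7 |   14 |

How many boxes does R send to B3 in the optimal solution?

71

Optimal shipments:
  P->B2: 3 × 2 = 6
  P->B3: 89 × 10 = 890
  Q->B3: 99 × 7 = 693
  R->B3: 71 × 8 = 568
  S->B1: 51 × 9 = 459
  S->B3: 52 × 14 = 728
Total cost = 3344.
So R→B3 carries 71 boxes.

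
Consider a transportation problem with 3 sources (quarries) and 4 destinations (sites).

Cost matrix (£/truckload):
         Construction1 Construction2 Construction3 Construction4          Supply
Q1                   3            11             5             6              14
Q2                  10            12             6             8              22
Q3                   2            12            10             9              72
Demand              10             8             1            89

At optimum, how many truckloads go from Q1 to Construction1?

0

Optimal shipments:
  Q1→Construction4: 14 × £6 = £84
  Q2→Construction3: 1 × £6 = £6
  Q2→Construction4: 21 × £8 = £168
  Q3→Construction1: 10 × £2 = £20
  Q3→Construction2: 8 × £12 = £96
  Q3→Construction4: 54 × £9 = £486
Total cost = £860.
The route Q1→Construction1 is not used.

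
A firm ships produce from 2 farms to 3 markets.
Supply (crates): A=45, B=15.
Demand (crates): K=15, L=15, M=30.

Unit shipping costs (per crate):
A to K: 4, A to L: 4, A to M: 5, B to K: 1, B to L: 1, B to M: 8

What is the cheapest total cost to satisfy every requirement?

One minimum-cost allocation:
  A->K: 15 × 4 = 60
  A->M: 30 × 5 = 150
  B->L: 15 × 1 = 15
Total = 60 + 150 + 15 = 225.

225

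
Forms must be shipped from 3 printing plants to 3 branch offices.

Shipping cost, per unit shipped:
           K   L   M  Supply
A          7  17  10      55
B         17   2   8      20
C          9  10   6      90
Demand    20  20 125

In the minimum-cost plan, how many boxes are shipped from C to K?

0

The minimum-cost plan:
  A to K: 20 × 7 = 140
  A to M: 35 × 10 = 350
  B to L: 20 × 2 = 40
  C to M: 90 × 6 = 540
Total cost = 1070.
The route C→K is not used.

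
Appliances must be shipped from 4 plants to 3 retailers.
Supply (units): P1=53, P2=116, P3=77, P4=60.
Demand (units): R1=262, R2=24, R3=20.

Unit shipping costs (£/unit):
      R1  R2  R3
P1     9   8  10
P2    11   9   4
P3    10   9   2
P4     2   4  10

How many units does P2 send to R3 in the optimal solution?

0

Solving gives:
  P1→R1: 53 units
  P2→R1: 92 units
  P2→R2: 24 units
  P3→R1: 57 units
  P3→R3: 20 units
  P4→R1: 60 units
Total cost = £2435.
The route P2→R3 is not used.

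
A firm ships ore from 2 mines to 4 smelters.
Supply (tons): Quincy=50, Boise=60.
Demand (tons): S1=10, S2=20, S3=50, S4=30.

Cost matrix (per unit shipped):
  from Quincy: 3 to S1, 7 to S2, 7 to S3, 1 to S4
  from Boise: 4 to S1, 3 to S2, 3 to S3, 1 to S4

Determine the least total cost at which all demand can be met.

310

An optimal shipping plan:
  Quincy→S1: 10 × 3 = 30
  Quincy→S2: 10 × 7 = 70
  Quincy→S4: 30 × 1 = 30
  Boise→S2: 10 × 3 = 30
  Boise→S3: 50 × 3 = 150
Total = 30 + 70 + 30 + 30 + 150 = 310.
(Supply check: Quincy ships 50; Boise ships 60.)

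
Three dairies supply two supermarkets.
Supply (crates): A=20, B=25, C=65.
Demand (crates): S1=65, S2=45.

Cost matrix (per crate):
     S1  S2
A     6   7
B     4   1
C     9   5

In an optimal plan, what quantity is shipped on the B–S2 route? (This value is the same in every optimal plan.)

0

Optimal shipments:
  A->S1: 20 × 6 = 120
  B->S1: 25 × 4 = 100
  C->S1: 20 × 9 = 180
  C->S2: 45 × 5 = 225
Total cost = 625.
The route B→S2 is not used.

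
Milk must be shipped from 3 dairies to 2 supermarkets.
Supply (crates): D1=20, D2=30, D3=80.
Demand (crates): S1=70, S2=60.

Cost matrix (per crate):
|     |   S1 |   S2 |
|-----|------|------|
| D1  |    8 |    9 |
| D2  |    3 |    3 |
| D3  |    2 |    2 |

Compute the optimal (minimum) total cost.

410

One minimum-cost allocation:
  D1 to S1: 20 × 8 = 160
  D2 to S1: 30 × 3 = 90
  D3 to S1: 20 × 2 = 40
  D3 to S2: 60 × 2 = 120
Total = 160 + 90 + 40 + 120 = 410.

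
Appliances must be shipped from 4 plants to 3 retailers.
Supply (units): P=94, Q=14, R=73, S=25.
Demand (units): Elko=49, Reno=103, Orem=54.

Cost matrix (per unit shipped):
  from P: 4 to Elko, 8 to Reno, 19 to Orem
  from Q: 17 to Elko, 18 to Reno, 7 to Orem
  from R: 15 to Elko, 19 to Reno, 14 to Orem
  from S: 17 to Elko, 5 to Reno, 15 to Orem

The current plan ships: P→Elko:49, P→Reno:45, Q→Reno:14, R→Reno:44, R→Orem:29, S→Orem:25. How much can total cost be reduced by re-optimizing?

Current plan cost = 49·4 + 45·8 + 14·18 + 44·19 + 29·14 + 25·15 = 2425.
Optimal plan:
  P→Elko: 16 units
  P→Reno: 78 units
  Q→Orem: 14 units
  R→Elko: 33 units
  R→Orem: 40 units
  S→Reno: 25 units
Optimal cost = 1966.
Saving = 2425 − 1966 = 459.

459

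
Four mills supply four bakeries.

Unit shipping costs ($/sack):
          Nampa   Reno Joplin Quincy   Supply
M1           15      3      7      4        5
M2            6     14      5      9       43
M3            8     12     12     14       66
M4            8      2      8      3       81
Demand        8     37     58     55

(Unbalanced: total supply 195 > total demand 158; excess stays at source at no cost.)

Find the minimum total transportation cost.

An optimal shipping plan:
  M1–Quincy: 5 × $4 = $20
  M2–Joplin: 43 × $5 = $215
  M3–Nampa: 8 × $8 = $64
  M3–Reno: 6 × $12 = $72
  M3–Joplin: 15 × $12 = $180
  M4–Reno: 31 × $2 = $62
  M4–Quincy: 50 × $3 = $150
Total = 20 + 215 + 64 + 72 + 180 + 62 + 150 = $763.

763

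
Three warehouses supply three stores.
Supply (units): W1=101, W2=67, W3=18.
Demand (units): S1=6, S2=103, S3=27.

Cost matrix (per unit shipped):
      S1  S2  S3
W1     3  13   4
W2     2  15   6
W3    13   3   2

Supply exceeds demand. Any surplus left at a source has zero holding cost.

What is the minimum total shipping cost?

1301

Optimal allocation:
  W1→S2: 85 units
  W1→S3: 16 units
  W2→S1: 6 units
  W2→S3: 11 units
  W3→S2: 18 units
Total cost = 1301.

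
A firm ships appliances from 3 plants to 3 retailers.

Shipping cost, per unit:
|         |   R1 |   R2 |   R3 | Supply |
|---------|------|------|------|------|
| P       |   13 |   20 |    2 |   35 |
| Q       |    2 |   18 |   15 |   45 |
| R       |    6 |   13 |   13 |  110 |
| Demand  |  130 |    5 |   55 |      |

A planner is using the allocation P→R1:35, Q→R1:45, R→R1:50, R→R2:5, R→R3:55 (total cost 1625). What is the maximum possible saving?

Current plan cost = 35·13 + 45·2 + 50·6 + 5·13 + 55·13 = 1625.
Optimal plan:
  P to R3: 35 × 2 = 70
  Q to R1: 45 × 2 = 90
  R to R1: 85 × 6 = 510
  R to R2: 5 × 13 = 65
  R to R3: 20 × 13 = 260
Optimal cost = 995.
Saving = 1625 − 995 = 630.

630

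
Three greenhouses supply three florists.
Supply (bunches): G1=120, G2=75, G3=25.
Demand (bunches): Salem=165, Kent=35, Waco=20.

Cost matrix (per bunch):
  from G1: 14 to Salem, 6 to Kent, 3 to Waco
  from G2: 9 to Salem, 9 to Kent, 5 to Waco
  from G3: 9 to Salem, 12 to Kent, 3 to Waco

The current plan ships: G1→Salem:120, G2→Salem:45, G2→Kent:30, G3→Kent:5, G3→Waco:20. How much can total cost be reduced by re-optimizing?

Current plan cost = 120·14 + 45·9 + 30·9 + 5·12 + 20·3 = 2475.
Optimal plan:
  G1 to Salem: 65 × 14 = 910
  G1 to Kent: 35 × 6 = 210
  G1 to Waco: 20 × 3 = 60
  G2 to Salem: 75 × 9 = 675
  G3 to Salem: 25 × 9 = 225
Optimal cost = 2080.
Saving = 2475 − 2080 = 395.

395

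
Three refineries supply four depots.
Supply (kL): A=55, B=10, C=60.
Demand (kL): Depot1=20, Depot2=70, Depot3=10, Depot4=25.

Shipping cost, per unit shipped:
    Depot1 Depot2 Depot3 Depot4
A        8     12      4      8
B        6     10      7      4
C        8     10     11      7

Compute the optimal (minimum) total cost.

A cheapest plan:
  A->Depot1: 20 kL
  A->Depot2: 10 kL
  A->Depot3: 10 kL
  A->Depot4: 15 kL
  B->Depot4: 10 kL
  C->Depot2: 60 kL
Total cost = 1080.

1080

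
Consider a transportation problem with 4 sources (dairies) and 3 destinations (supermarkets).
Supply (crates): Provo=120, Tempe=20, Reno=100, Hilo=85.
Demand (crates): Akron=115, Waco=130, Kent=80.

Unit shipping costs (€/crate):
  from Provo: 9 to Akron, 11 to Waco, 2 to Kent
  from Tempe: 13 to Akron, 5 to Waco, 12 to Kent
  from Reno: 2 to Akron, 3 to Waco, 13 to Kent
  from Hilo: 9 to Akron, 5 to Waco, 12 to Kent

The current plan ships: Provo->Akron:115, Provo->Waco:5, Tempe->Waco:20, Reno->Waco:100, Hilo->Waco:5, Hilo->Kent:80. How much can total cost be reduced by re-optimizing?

1205

Current plan cost = 115·9 + 5·11 + 20·5 + 100·3 + 5·5 + 80·12 = €2475.
Optimal plan:
  Provo→Akron: 40 × €9 = €360
  Provo→Kent: 80 × €2 = €160
  Tempe→Waco: 20 × €5 = €100
  Reno→Akron: 75 × €2 = €150
  Reno→Waco: 25 × €3 = €75
  Hilo→Waco: 85 × €5 = €425
Optimal cost = €1270.
Saving = 2475 − 1270 = €1205.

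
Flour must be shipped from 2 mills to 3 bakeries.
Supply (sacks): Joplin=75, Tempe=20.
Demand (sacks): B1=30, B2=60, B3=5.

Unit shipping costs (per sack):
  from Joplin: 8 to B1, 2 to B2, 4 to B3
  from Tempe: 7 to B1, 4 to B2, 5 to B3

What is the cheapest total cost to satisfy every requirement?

One minimum-cost allocation:
  Joplin to B1: 10 × 8 = 80
  Joplin to B2: 60 × 2 = 120
  Joplin to B3: 5 × 4 = 20
  Tempe to B1: 20 × 7 = 140
Total = 80 + 120 + 20 + 140 = 360.

360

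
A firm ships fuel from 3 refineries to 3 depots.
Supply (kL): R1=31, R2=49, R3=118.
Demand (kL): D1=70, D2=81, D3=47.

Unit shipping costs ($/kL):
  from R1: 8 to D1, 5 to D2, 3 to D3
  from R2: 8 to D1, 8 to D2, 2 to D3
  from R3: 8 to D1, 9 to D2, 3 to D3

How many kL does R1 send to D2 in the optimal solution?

31

Optimal shipments:
  R1 to D2: 31 kL
  R2 to D2: 2 kL
  R2 to D3: 47 kL
  R3 to D1: 70 kL
  R3 to D2: 48 kL
Total cost = $1257.
So R1→D2 carries 31 kL.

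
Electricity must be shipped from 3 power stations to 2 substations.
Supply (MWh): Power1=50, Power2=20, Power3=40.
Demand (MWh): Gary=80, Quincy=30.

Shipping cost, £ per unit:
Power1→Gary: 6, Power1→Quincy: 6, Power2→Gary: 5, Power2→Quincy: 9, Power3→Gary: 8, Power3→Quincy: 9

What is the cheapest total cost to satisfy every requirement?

720

An optimal shipping plan:
  Power1 to Gary: 20 × £6 = £120
  Power1 to Quincy: 30 × £6 = £180
  Power2 to Gary: 20 × £5 = £100
  Power3 to Gary: 40 × £8 = £320
Total = 120 + 180 + 100 + 320 = £720.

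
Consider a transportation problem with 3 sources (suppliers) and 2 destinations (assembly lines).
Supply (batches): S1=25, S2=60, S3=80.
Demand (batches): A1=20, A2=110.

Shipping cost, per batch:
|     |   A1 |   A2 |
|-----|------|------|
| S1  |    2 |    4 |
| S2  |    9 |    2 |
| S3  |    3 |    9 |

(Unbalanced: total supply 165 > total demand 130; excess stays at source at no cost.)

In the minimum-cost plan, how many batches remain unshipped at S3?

Minimum-cost shipments:
  S1→A2: 25 × 4 = 100
  S2→A2: 60 × 2 = 120
  S3→A1: 20 × 3 = 60
  S3→A2: 25 × 9 = 225
Total cost = 505.
S3 ships 45 of its 80, leaving 35.

35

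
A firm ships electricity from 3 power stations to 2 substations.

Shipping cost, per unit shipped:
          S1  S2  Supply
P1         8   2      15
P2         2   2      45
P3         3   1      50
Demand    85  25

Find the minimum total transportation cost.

250

One minimum-cost allocation:
  P1→S2: 15 × 2 = 30
  P2→S1: 45 × 2 = 90
  P3→S1: 40 × 3 = 120
  P3→S2: 10 × 1 = 10
Total = 30 + 90 + 120 + 10 = 250.
(Supply check: P1 ships 15; P2 ships 45; P3 ships 50.)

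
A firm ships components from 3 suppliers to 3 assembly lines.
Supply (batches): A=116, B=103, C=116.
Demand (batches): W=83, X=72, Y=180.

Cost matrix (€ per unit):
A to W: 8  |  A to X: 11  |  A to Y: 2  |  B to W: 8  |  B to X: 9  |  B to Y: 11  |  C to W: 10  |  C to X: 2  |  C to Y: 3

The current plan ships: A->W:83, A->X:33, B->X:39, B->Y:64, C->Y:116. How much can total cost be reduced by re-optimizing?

1058

Current plan cost = 83·8 + 33·11 + 39·9 + 64·11 + 116·3 = €2430.
Optimal plan:
  A->Y: 116 batches
  B->W: 83 batches
  B->X: 20 batches
  C->X: 52 batches
  C->Y: 64 batches
Optimal cost = €1372.
Saving = 2430 − 1372 = €1058.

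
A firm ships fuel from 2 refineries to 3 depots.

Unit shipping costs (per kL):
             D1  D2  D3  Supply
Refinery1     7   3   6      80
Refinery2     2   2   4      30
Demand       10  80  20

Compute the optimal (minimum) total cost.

340

A cheapest plan:
  Refinery1->D2: 80 × 3 = 240
  Refinery2->D1: 10 × 2 = 20
  Refinery2->D3: 20 × 4 = 80
Total = 240 + 20 + 80 = 340.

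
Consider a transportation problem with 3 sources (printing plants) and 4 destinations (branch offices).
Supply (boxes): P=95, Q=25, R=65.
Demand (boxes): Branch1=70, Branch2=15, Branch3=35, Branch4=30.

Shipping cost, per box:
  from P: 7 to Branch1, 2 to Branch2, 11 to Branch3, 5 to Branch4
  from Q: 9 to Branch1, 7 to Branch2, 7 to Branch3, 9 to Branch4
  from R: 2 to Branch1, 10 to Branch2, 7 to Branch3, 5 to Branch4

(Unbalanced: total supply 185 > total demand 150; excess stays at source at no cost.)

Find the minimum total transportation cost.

One minimum-cost allocation:
  P→Branch1: 5 × 7 = 35
  P→Branch2: 15 × 2 = 30
  P→Branch3: 10 × 11 = 110
  P→Branch4: 30 × 5 = 150
  Q→Branch3: 25 × 7 = 175
  R→Branch1: 65 × 2 = 130
Total = 35 + 30 + 110 + 150 + 175 + 130 = 630.

630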